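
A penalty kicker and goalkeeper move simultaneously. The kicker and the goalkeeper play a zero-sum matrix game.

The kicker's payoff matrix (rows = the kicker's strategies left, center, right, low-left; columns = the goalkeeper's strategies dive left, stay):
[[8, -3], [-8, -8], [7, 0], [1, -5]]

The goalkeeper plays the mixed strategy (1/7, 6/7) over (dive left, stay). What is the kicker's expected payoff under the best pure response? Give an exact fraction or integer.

left: (8)·(1/7) + (-3)·(6/7) = -10/7.
center: (-8)·(1/7) + (-8)·(6/7) = -8.
right: (7)·(1/7) + (0)·(6/7) = 1.
low-left: (1)·(1/7) + (-5)·(6/7) = -29/7.
The best pure response is right with expected payoff 1.

1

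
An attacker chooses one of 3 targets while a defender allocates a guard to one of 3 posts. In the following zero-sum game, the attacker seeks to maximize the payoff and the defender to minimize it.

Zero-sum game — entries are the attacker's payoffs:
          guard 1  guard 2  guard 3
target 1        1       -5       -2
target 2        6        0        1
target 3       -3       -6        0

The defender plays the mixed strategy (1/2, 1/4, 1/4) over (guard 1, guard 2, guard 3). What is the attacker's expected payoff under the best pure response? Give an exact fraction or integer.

13/4

target 1: (1)·(1/2) + (-5)·(1/4) + (-2)·(1/4) = -5/4.
target 2: (6)·(1/2) + (0)·(1/4) + (1)·(1/4) = 13/4.
target 3: (-3)·(1/2) + (-6)·(1/4) + (0)·(1/4) = -3.
The best pure response is target 2 with expected payoff 13/4.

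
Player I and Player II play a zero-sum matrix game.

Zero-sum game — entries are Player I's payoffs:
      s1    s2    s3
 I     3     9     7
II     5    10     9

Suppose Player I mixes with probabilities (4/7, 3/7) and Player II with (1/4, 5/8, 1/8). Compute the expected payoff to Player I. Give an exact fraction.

439/56

Against (1/4, 5/8, 1/8), each row's expected payoff is I: 29/4; II: 69/8.
Taking the (4/7, 3/7)-weighted average: (4/7)·(29/4) + (3/7)·(69/8) = 439/56.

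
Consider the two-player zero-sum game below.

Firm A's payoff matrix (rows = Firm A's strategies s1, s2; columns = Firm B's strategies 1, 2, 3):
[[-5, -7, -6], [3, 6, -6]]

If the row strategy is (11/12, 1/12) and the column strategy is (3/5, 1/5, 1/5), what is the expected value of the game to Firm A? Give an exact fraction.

Against (3/5, 1/5, 1/5), each row's expected payoff is s1: -28/5; s2: 9/5.
Taking the (11/12, 1/12)-weighted average: (11/12)·(-28/5) + (1/12)·(9/5) = -299/60.

-299/60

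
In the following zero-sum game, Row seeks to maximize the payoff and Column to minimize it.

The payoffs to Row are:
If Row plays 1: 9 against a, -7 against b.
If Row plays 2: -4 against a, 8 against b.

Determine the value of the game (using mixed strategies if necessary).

11/7

Row minima are -7 and -4, so Row's maximin is -4; column maxima are 9 and 8, so Column's minimax is 8. These differ, so the equilibrium is in mixed strategies.
Let Row play 1 with probability p. Column is indifferent when 9p − 4(1−p) = −7p + 8(1−p), giving p = 3/7.
Let Column play a with probability q. Row is indifferent when 9q − 7(1−q) = −4q + 8(1−q), giving q = 15/28.
The value is 9·(15/28) + (-7)·(13/28) = 11/7.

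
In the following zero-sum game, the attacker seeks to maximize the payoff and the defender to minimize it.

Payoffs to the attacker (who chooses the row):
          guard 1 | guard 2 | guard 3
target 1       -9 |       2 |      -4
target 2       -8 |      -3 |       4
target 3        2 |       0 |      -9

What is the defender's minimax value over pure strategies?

The worst case (largest entry) in each column is guard 1: 2, guard 2: 2, guard 3: 4.
The best (smallest) of these is 2.

2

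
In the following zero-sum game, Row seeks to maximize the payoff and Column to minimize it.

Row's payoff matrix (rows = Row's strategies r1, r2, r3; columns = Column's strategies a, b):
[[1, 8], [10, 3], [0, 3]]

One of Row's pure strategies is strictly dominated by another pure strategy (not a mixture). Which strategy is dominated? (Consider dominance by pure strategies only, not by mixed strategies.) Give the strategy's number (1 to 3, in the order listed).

3

Compare r3 with r1: 1 > 0, 8 > 3.
So r1 strictly dominates r3 for Row; r3 is strictly dominated.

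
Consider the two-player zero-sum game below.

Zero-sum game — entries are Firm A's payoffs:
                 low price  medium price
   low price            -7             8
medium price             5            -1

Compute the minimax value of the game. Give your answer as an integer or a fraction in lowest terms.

Row minima are -7 and -1, so Firm A's maximin is -1; column maxima are 5 and 8, so Firm B's minimax is 5. These differ, so the equilibrium is in mixed strategies.
Let Firm A play low price with probability p. Firm B is indifferent when −7p + 5(1−p) = 8p − (1−p), giving p = 2/7.
Let Firm B play low price with probability q. Firm A is indifferent when −7q + 8(1−q) = 5q − (1−q), giving q = 3/7.
The value is -7·(3/7) + (8)·(4/7) = 11/7.

11/7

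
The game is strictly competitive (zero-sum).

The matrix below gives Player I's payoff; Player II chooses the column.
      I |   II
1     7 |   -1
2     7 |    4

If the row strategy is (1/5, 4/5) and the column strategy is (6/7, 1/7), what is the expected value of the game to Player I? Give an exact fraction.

Against (6/7, 1/7), each row's expected payoff is 1: 41/7; 2: 46/7.
Taking the (1/5, 4/5)-weighted average: (1/5)·(41/7) + (4/5)·(46/7) = 45/7.

45/7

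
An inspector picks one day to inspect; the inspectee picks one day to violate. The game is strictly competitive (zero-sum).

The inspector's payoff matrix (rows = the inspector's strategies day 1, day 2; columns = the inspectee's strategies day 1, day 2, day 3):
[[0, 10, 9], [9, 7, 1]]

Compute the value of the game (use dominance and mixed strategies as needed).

Column day 2 is strictly dominated by day 3 for the inspectee (it gives the inspector more in every row).
The remaining 2×2 game on (day 1, day 2) × (day 1, day 3) has no saddle point. Let the inspector play day 1 with probability p; indifference gives 9(1−p) = 9p + (1−p), so p = 8/17.
Similarly the inspectee's optimal q on day 1 is 8/17, and the value is 0·(8/17) + (9)·(9/17) = 81/17.

81/17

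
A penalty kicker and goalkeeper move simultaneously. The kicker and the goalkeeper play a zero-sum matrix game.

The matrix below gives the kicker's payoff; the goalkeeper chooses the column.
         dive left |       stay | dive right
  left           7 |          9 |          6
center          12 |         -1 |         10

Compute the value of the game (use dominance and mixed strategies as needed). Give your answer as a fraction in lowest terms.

48/7

Column dive left is strictly dominated by dive right for the goalkeeper (it gives the kicker more in every row).
The remaining 2×2 game on (left, center) × (stay, dive right) has no saddle point. Let the kicker play left with probability p; indifference gives 9p − (1−p) = 6p + 10(1−p), so p = 11/14.
Similarly the goalkeeper's optimal q on stay is 2/7, and the value is 9·(2/7) + (6)·(5/7) = 48/7.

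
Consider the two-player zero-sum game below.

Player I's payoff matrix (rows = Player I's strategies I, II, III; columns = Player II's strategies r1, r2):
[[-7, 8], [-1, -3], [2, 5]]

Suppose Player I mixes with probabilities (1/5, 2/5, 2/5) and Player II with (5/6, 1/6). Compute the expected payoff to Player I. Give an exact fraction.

Against (5/6, 1/6), each row's expected payoff is I: -9/2; II: -4/3; III: 5/2.
Taking the (1/5, 2/5, 2/5)-weighted average: (1/5)·(-9/2) + (2/5)·(-4/3) + (2/5)·(5/2) = -13/30.

-13/30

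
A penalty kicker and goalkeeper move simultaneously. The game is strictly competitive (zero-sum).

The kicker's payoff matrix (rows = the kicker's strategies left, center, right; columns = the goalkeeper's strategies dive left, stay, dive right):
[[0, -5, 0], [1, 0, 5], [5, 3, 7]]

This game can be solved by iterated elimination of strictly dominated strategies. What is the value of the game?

Row center is strictly dominated by row right (5>1, 3>0, 7>5); eliminate center.
Column dive right is strictly dominated by stay for the goalkeeper (-5<0, 3<7); eliminate dive right.
Column dive left is strictly dominated by stay for the goalkeeper (-5<0, 3<5); eliminate dive left.
Row left is strictly dominated by row right (3>-5); eliminate left.
Only (right, stay) remains, with payoff 3.

3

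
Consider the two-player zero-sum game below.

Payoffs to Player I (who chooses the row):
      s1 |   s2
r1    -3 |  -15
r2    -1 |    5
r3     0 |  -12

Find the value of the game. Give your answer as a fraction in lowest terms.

Row r1 is strictly dominated by row r3, so Player I never plays it.
The remaining 2×2 game on (r2, r3) × (s1, s2) has no saddle point. Let Player I play r2 with probability p; indifference gives −p = 5p − 12(1−p), so p = 2/3.
Similarly Player II's optimal q on s1 is 17/18, and the value is -1·(17/18) + (5)·(1/18) = -2/3.

-2/3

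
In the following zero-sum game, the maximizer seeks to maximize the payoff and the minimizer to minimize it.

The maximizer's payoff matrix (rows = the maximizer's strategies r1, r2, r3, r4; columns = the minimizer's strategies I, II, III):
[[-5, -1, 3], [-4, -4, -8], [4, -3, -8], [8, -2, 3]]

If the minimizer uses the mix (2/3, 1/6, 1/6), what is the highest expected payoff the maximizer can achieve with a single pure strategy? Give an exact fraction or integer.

11/2

r1: (-5)·(2/3) + (-1)·(1/6) + (3)·(1/6) = -3.
r2: (-4)·(2/3) + (-4)·(1/6) + (-8)·(1/6) = -14/3.
r3: (4)·(2/3) + (-3)·(1/6) + (-8)·(1/6) = 5/6.
r4: (8)·(2/3) + (-2)·(1/6) + (3)·(1/6) = 11/2.
The best pure response is r4 with expected payoff 11/2.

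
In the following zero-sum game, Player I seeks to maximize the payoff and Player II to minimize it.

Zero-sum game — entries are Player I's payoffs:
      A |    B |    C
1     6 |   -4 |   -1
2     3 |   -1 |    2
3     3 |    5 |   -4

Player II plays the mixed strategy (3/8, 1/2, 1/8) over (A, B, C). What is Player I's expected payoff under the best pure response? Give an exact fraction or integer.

1: (6)·(3/8) + (-4)·(1/2) + (-1)·(1/8) = 1/8.
2: (3)·(3/8) + (-1)·(1/2) + (2)·(1/8) = 7/8.
3: (3)·(3/8) + (5)·(1/2) + (-4)·(1/8) = 25/8.
The best pure response is 3 with expected payoff 25/8.

25/8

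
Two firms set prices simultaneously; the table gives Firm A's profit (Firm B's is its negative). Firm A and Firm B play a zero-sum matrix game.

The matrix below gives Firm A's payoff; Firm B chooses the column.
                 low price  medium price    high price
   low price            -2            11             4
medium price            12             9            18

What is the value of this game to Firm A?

75/8

Column high price is strictly dominated by low price for Firm B (it gives Firm A more in every row).
The remaining 2×2 game on (low price, medium price) × (low price, medium price) has no saddle point. Let Firm A play low price with probability p; indifference gives −2p + 12(1−p) = 11p + 9(1−p), so p = 3/16.
Similarly Firm B's optimal q on low price is 1/8, and the value is -2·(1/8) + (11)·(7/8) = 75/8.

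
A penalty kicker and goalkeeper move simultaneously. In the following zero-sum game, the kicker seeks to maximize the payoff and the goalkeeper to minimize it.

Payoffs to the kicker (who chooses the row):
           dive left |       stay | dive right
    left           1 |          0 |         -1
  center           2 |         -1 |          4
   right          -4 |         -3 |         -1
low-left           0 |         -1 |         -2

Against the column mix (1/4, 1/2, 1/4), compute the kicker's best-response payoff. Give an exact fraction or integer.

left: (1)·(1/4) + (0)·(1/2) + (-1)·(1/4) = 0.
center: (2)·(1/4) + (-1)·(1/2) + (4)·(1/4) = 1.
right: (-4)·(1/4) + (-3)·(1/2) + (-1)·(1/4) = -11/4.
low-left: (0)·(1/4) + (-1)·(1/2) + (-2)·(1/4) = -1.
The best pure response is center with expected payoff 1.

1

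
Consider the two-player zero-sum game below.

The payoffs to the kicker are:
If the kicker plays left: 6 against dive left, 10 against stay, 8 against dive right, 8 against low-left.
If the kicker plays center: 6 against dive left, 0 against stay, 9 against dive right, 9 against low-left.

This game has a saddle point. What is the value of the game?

6

Row minima: 6, 0 → the kicker's maximin is 6.
Column maxima: 6, 10, 9, 9 → the goalkeeper's minimax is 6.
They coincide at (left, dive left), so the value is 6.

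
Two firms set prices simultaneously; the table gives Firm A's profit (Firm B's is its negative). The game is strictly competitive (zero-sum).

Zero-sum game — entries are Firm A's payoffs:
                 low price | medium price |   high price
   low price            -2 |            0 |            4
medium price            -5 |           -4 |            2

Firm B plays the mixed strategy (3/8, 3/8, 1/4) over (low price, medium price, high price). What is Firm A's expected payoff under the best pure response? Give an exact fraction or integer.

low price: (-2)·(3/8) + (0)·(3/8) + (4)·(1/4) = 1/4.
medium price: (-5)·(3/8) + (-4)·(3/8) + (2)·(1/4) = -23/8.
The best pure response is low price with expected payoff 1/4.

1/4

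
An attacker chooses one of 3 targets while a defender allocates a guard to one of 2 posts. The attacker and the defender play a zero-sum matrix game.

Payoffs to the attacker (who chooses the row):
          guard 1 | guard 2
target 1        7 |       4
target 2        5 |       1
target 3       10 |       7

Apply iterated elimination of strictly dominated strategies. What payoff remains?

7

Row target 2 is strictly dominated by row target 1 (7>5, 4>1); eliminate target 2.
Column guard 1 is strictly dominated by guard 2 for the defender (4<7, 7<10); eliminate guard 1.
Row target 1 is strictly dominated by row target 3 (7>4); eliminate target 1.
Only (target 3, guard 2) remains, with payoff 7.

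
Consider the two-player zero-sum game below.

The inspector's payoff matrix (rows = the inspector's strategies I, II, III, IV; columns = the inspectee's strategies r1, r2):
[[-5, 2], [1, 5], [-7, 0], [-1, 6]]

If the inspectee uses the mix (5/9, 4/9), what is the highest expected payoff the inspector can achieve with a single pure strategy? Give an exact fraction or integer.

I: (-5)·(5/9) + (2)·(4/9) = -17/9.
II: (1)·(5/9) + (5)·(4/9) = 25/9.
III: (-7)·(5/9) + (0)·(4/9) = -35/9.
IV: (-1)·(5/9) + (6)·(4/9) = 19/9.
The best pure response is II with expected payoff 25/9.

25/9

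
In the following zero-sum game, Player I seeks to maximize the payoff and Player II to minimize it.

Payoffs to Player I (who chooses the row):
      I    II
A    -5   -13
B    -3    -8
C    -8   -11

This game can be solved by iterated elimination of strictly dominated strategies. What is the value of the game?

Row C is strictly dominated by row B (-3>-8, -8>-11); eliminate C.
Column I is strictly dominated by II for Player II (-13<-5, -8<-3); eliminate I.
Row A is strictly dominated by row B (-8>-13); eliminate A.
Only (B, II) remains, with payoff -8.

-8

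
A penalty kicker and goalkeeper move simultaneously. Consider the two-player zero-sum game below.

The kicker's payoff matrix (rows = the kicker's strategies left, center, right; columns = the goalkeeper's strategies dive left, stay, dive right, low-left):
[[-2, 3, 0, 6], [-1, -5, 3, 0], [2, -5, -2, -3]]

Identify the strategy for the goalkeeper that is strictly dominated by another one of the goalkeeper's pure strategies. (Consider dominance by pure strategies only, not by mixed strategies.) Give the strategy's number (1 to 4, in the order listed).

4

The goalkeeper prefers columns that give the kicker less. Compare low-left with stay: 3 < 6, -5 < 0, -5 < -3.
So stay strictly dominates low-left for the goalkeeper; low-left is strictly dominated.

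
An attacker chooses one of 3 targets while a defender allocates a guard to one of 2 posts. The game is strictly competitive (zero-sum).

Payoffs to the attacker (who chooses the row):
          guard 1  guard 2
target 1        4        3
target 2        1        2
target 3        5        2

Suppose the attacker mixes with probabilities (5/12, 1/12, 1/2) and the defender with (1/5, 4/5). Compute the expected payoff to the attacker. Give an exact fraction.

Against (1/5, 4/5), each row's expected payoff is target 1: 16/5; target 2: 9/5; target 3: 13/5.
Taking the (5/12, 1/12, 1/2)-weighted average: (5/12)·(16/5) + (1/12)·(9/5) + (1/2)·(13/5) = 167/60.

167/60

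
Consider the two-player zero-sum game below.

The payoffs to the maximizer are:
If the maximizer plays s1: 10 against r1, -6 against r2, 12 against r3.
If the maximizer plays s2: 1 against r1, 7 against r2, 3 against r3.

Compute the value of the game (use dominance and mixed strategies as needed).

38/11

Column r3 is strictly dominated by r1 for the minimizer (it gives the maximizer more in every row).
The remaining 2×2 game on (s1, s2) × (r1, r2) has no saddle point. Let the maximizer play s1 with probability p; indifference gives 10p + (1−p) = −6p + 7(1−p), so p = 3/11.
Similarly the minimizer's optimal q on r1 is 13/22, and the value is 10·(13/22) + (-6)·(9/22) = 38/11.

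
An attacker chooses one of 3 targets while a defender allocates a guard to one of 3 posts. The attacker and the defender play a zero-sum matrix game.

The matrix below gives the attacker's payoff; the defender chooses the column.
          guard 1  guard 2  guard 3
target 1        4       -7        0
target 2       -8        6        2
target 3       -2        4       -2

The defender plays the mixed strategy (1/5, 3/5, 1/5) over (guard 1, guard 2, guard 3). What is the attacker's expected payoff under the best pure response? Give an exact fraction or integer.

target 1: (4)·(1/5) + (-7)·(3/5) + (0)·(1/5) = -17/5.
target 2: (-8)·(1/5) + (6)·(3/5) + (2)·(1/5) = 12/5.
target 3: (-2)·(1/5) + (4)·(3/5) + (-2)·(1/5) = 8/5.
The best pure response is target 2 with expected payoff 12/5.

12/5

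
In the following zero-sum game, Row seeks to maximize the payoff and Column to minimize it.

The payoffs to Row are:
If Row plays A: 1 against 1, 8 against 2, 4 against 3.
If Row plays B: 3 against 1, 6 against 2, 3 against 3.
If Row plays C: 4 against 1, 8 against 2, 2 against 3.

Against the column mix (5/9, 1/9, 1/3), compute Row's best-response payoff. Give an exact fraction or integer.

34/9

A: (1)·(5/9) + (8)·(1/9) + (4)·(1/3) = 25/9.
B: (3)·(5/9) + (6)·(1/9) + (3)·(1/3) = 10/3.
C: (4)·(5/9) + (8)·(1/9) + (2)·(1/3) = 34/9.
The best pure response is C with expected payoff 34/9.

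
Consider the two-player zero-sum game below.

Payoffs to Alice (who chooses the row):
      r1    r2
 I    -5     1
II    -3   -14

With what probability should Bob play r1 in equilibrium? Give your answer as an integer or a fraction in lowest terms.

15/17

Row minima are -5 and -14, so Alice's maximin is -5; column maxima are -3 and 1, so Bob's minimax is -3. These differ, so the equilibrium is in mixed strategies.
Let Bob play r1 with probability q. Alice is indifferent when −5q + (1−q) = −3q − 14(1−q), giving q = 15/17.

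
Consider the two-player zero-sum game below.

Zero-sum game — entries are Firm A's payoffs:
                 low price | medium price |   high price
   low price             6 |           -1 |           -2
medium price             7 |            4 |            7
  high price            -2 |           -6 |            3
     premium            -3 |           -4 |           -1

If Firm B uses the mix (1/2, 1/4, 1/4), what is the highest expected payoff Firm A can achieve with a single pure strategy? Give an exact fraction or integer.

25/4

low price: (6)·(1/2) + (-1)·(1/4) + (-2)·(1/4) = 9/4.
medium price: (7)·(1/2) + (4)·(1/4) + (7)·(1/4) = 25/4.
high price: (-2)·(1/2) + (-6)·(1/4) + (3)·(1/4) = -7/4.
premium: (-3)·(1/2) + (-4)·(1/4) + (-1)·(1/4) = -11/4.
The best pure response is medium price with expected payoff 25/4.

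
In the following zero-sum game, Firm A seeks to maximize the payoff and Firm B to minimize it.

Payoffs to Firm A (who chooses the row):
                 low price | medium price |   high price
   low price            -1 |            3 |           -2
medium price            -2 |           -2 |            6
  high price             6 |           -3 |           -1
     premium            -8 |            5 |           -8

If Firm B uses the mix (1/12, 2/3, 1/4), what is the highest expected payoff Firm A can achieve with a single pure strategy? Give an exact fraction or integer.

17/12

low price: (-1)·(1/12) + (3)·(2/3) + (-2)·(1/4) = 17/12.
medium price: (-2)·(1/12) + (-2)·(2/3) + (6)·(1/4) = 0.
high price: (6)·(1/12) + (-3)·(2/3) + (-1)·(1/4) = -7/4.
premium: (-8)·(1/12) + (5)·(2/3) + (-8)·(1/4) = 2/3.
The best pure response is low price with expected payoff 17/12.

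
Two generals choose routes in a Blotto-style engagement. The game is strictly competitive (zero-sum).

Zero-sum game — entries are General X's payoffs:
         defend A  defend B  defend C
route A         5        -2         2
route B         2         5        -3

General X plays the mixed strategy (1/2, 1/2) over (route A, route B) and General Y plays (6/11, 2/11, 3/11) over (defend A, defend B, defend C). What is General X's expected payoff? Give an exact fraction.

Against (6/11, 2/11, 3/11), each row's expected payoff is route A: 32/11; route B: 13/11.
Taking the (1/2, 1/2)-weighted average: (1/2)·(32/11) + (1/2)·(13/11) = 45/22.

45/22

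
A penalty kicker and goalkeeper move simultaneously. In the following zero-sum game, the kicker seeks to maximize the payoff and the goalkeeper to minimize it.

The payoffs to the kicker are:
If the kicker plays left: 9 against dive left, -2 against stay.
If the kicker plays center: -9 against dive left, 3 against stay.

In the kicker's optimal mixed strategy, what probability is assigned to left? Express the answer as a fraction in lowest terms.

Row minima are -2 and -9, so the kicker's maximin is -2; column maxima are 9 and 3, so the goalkeeper's minimax is 3. These differ, so the equilibrium is in mixed strategies.
Let the kicker play left with probability p. The goalkeeper is indifferent when 9p − 9(1−p) = −2p + 3(1−p), giving p = 12/23.

12/23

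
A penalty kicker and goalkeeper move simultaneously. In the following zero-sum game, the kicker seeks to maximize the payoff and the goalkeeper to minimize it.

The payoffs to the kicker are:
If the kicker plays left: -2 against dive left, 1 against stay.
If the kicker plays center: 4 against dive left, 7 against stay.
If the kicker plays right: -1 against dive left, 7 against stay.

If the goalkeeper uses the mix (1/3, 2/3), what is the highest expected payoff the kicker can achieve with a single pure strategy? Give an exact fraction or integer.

left: (-2)·(1/3) + (1)·(2/3) = 0.
center: (4)·(1/3) + (7)·(2/3) = 6.
right: (-1)·(1/3) + (7)·(2/3) = 13/3.
The best pure response is center with expected payoff 6.

6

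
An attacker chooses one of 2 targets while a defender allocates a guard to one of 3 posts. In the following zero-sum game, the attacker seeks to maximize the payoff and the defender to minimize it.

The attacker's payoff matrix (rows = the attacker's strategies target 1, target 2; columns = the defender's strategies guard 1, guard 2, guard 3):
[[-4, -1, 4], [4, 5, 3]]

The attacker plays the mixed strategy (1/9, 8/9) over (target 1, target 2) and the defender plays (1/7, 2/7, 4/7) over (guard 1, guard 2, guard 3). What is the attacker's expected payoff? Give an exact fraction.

218/63

Against (1/7, 2/7, 4/7), each row's expected payoff is target 1: 10/7; target 2: 26/7.
Taking the (1/9, 8/9)-weighted average: (1/9)·(10/7) + (8/9)·(26/7) = 218/63.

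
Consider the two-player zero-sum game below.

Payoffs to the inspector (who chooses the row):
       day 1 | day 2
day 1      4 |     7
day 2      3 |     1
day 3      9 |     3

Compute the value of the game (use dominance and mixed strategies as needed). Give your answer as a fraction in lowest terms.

17/3

Row day 2 is strictly dominated by row day 1, so the inspector never plays it.
The remaining 2×2 game on (day 1, day 3) × (day 1, day 2) has no saddle point. Let the inspector play day 1 with probability p; indifference gives 4p + 9(1−p) = 7p + 3(1−p), so p = 2/3.
Similarly the inspectee's optimal q on day 1 is 4/9, and the value is 4·(4/9) + (7)·(5/9) = 17/3.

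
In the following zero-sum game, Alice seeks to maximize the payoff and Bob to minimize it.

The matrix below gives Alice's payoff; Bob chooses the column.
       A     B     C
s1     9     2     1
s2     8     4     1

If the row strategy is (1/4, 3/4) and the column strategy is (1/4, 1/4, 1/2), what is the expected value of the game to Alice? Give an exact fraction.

Against (1/4, 1/4, 1/2), each row's expected payoff is s1: 13/4; s2: 7/2.
Taking the (1/4, 3/4)-weighted average: (1/4)·(13/4) + (3/4)·(7/2) = 55/16.

55/16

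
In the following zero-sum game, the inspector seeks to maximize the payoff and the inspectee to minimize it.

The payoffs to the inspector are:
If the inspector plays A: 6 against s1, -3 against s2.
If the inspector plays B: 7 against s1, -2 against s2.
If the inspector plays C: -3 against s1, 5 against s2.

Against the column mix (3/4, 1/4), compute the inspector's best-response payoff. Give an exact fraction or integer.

A: (6)·(3/4) + (-3)·(1/4) = 15/4.
B: (7)·(3/4) + (-2)·(1/4) = 19/4.
C: (-3)·(3/4) + (5)·(1/4) = -1.
The best pure response is B with expected payoff 19/4.

19/4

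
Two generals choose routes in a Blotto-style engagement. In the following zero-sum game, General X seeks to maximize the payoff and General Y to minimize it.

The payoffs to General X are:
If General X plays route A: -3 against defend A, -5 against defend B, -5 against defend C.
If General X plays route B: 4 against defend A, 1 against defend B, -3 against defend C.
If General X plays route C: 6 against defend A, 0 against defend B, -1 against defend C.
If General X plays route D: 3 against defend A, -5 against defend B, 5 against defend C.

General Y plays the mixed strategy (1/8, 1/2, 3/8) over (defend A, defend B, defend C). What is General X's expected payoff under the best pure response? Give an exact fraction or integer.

route A: (-3)·(1/8) + (-5)·(1/2) + (-5)·(3/8) = -19/4.
route B: (4)·(1/8) + (1)·(1/2) + (-3)·(3/8) = -1/8.
route C: (6)·(1/8) + (0)·(1/2) + (-1)·(3/8) = 3/8.
route D: (3)·(1/8) + (-5)·(1/2) + (5)·(3/8) = -1/4.
The best pure response is route C with expected payoff 3/8.

3/8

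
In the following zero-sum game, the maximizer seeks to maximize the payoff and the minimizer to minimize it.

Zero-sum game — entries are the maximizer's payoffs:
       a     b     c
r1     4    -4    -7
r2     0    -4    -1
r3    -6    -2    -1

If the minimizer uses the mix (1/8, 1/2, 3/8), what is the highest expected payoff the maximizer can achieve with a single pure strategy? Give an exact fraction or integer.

-17/8

r1: (4)·(1/8) + (-4)·(1/2) + (-7)·(3/8) = -33/8.
r2: (0)·(1/8) + (-4)·(1/2) + (-1)·(3/8) = -19/8.
r3: (-6)·(1/8) + (-2)·(1/2) + (-1)·(3/8) = -17/8.
The best pure response is r3 with expected payoff -17/8.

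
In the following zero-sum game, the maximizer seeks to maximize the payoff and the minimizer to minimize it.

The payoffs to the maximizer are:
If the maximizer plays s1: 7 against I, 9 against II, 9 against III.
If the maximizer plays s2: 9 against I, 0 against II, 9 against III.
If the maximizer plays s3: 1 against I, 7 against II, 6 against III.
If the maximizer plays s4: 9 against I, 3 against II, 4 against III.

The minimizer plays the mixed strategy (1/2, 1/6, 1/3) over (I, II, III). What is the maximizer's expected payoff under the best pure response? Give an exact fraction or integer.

8

s1: (7)·(1/2) + (9)·(1/6) + (9)·(1/3) = 8.
s2: (9)·(1/2) + (0)·(1/6) + (9)·(1/3) = 15/2.
s3: (1)·(1/2) + (7)·(1/6) + (6)·(1/3) = 11/3.
s4: (9)·(1/2) + (3)·(1/6) + (4)·(1/3) = 19/3.
The best pure response is s1 with expected payoff 8.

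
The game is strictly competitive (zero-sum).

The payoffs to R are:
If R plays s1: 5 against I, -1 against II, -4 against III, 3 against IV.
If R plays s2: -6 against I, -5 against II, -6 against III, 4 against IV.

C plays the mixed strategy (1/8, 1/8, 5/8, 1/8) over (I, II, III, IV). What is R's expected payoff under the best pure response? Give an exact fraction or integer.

s1: (5)·(1/8) + (-1)·(1/8) + (-4)·(5/8) + (3)·(1/8) = -13/8.
s2: (-6)·(1/8) + (-5)·(1/8) + (-6)·(5/8) + (4)·(1/8) = -37/8.
The best pure response is s1 with expected payoff -13/8.

-13/8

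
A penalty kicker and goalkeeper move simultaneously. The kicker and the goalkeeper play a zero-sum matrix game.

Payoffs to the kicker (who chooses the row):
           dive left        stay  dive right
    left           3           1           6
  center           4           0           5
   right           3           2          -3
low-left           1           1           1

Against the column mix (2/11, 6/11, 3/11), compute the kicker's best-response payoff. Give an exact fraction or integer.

30/11

left: (3)·(2/11) + (1)·(6/11) + (6)·(3/11) = 30/11.
center: (4)·(2/11) + (0)·(6/11) + (5)·(3/11) = 23/11.
right: (3)·(2/11) + (2)·(6/11) + (-3)·(3/11) = 9/11.
low-left: (1)·(2/11) + (1)·(6/11) + (1)·(3/11) = 1.
The best pure response is left with expected payoff 30/11.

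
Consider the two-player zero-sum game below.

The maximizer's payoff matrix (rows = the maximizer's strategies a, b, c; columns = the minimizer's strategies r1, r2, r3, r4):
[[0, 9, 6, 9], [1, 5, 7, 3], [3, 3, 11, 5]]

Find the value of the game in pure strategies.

3

Row minima: 0, 1, 3 → the maximizer's maximin is 3.
Column maxima: 3, 9, 11, 9 → the minimizer's minimax is 3.
They coincide at (c, r1), so the value is 3.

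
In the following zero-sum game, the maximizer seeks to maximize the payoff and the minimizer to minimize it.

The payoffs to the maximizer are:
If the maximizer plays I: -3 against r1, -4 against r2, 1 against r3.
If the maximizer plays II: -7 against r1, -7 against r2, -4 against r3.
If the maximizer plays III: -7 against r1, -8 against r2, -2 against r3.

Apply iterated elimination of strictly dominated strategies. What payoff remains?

-4

Row III is strictly dominated by row I (-3>-7, -4>-8, 1>-2); eliminate III.
Row II is strictly dominated by row I (-3>-7, -4>-7, 1>-4); eliminate II.
Column r1 is strictly dominated by r2 for the minimizer (-4<-3); eliminate r1.
Column r3 is strictly dominated by r2 for the minimizer (-4<1); eliminate r3.
Only (I, r2) remains, with payoff -4.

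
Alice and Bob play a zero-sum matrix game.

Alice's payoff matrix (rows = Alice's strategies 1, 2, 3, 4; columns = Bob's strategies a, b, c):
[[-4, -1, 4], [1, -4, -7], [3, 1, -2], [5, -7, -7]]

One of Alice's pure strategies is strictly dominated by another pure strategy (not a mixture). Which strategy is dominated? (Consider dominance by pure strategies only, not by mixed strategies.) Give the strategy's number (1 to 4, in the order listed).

Compare 2 with 3: 3 > 1, 1 > -4, -2 > -7.
So 3 strictly dominates 2 for Alice; 2 is strictly dominated.

2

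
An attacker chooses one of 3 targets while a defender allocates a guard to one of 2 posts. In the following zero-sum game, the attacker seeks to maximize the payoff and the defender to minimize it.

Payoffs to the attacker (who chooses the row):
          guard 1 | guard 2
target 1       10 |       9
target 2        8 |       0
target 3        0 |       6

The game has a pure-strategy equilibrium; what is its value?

9

Row minima: 9, 0, 0 → the attacker's maximin is 9.
Column maxima: 10, 9 → the defender's minimax is 9.
They coincide at (target 1, guard 2), so the value is 9.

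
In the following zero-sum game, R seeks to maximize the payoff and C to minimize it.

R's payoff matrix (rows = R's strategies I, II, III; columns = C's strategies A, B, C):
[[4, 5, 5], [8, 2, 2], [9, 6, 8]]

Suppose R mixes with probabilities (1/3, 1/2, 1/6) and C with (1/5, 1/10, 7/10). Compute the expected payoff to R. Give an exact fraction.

Against (1/5, 1/10, 7/10), each row's expected payoff is I: 24/5; II: 16/5; III: 8.
Taking the (1/3, 1/2, 1/6)-weighted average: (1/3)·(24/5) + (1/2)·(16/5) + (1/6)·(8) = 68/15.

68/15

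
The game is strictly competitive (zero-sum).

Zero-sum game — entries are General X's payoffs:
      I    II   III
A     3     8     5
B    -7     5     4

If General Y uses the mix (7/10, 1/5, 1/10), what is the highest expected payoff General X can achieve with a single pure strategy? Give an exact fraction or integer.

A: (3)·(7/10) + (8)·(1/5) + (5)·(1/10) = 21/5.
B: (-7)·(7/10) + (5)·(1/5) + (4)·(1/10) = -7/2.
The best pure response is A with expected payoff 21/5.

21/5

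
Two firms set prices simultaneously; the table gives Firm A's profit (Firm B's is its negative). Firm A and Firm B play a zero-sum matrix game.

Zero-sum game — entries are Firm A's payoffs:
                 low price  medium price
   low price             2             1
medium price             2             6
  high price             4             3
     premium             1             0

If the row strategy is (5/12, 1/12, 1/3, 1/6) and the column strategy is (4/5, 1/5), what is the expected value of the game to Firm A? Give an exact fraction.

143/60

Against (4/5, 1/5), each row's expected payoff is low price: 9/5; medium price: 14/5; high price: 19/5; premium: 4/5.
Taking the (5/12, 1/12, 1/3, 1/6)-weighted average: (5/12)·(9/5) + (1/12)·(14/5) + (1/3)·(19/5) + (1/6)·(4/5) = 143/60.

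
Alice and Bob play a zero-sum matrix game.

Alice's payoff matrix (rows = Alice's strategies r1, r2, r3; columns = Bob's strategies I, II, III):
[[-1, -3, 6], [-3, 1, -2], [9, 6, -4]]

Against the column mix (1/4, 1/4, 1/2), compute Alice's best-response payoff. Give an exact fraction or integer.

2

r1: (-1)·(1/4) + (-3)·(1/4) + (6)·(1/2) = 2.
r2: (-3)·(1/4) + (1)·(1/4) + (-2)·(1/2) = -3/2.
r3: (9)·(1/4) + (6)·(1/4) + (-4)·(1/2) = 7/4.
The best pure response is r1 with expected payoff 2.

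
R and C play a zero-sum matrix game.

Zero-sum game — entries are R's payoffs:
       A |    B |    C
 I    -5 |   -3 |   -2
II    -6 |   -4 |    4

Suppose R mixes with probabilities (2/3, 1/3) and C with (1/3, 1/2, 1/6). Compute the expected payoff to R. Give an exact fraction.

Against (1/3, 1/2, 1/6), each row's expected payoff is I: -7/2; II: -10/3.
Taking the (2/3, 1/3)-weighted average: (2/3)·(-7/2) + (1/3)·(-10/3) = -31/9.

-31/9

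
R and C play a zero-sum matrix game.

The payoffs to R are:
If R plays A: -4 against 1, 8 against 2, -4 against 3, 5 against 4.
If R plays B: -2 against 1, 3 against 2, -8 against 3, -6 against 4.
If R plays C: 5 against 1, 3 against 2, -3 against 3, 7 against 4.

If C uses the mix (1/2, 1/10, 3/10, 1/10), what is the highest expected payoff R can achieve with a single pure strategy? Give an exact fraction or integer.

13/5

A: (-4)·(1/2) + (8)·(1/10) + (-4)·(3/10) + (5)·(1/10) = -19/10.
B: (-2)·(1/2) + (3)·(1/10) + (-8)·(3/10) + (-6)·(1/10) = -37/10.
C: (5)·(1/2) + (3)·(1/10) + (-3)·(3/10) + (7)·(1/10) = 13/5.
The best pure response is C with expected payoff 13/5.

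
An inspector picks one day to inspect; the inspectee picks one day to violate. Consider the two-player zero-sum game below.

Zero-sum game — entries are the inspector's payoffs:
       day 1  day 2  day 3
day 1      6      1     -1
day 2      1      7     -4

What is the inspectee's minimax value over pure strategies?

The worst case (largest entry) in each column is day 1: 6, day 2: 7, day 3: -1.
The best (smallest) of these is -1.

-1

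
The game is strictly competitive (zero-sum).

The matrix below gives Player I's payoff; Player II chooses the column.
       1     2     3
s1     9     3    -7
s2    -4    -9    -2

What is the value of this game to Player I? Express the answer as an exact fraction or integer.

-69/17

Column 1 is strictly dominated by 2 for Player II (it gives Player I more in every row).
The remaining 2×2 game on (s1, s2) × (2, 3) has no saddle point. Let Player I play s1 with probability p; indifference gives 3p − 9(1−p) = −7p − 2(1−p), so p = 7/17.
Similarly Player II's optimal q on 2 is 5/17, and the value is 3·(5/17) + (-7)·(12/17) = -69/17.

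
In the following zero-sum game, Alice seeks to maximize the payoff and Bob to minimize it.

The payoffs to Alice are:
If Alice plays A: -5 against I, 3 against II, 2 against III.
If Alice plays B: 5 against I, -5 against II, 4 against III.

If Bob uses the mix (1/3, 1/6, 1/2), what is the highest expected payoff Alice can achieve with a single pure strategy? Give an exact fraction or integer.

17/6

A: (-5)·(1/3) + (3)·(1/6) + (2)·(1/2) = -1/6.
B: (5)·(1/3) + (-5)·(1/6) + (4)·(1/2) = 17/6.
The best pure response is B with expected payoff 17/6.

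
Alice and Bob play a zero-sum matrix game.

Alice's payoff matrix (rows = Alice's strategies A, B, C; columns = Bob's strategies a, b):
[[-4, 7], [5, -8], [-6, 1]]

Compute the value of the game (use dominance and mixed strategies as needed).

Row C is strictly dominated by row A, so Alice never plays it.
The remaining 2×2 game on (A, B) × (a, b) has no saddle point. Let Alice play A with probability p; indifference gives −4p + 5(1−p) = 7p − 8(1−p), so p = 13/24.
Similarly Bob's optimal q on a is 5/8, and the value is -4·(5/8) + (7)·(3/8) = 1/8.

1/8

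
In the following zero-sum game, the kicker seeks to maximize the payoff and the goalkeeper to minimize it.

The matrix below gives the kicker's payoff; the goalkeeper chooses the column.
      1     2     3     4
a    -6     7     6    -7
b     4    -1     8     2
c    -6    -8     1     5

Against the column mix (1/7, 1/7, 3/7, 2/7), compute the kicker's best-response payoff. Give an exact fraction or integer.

a: (-6)·(1/7) + (7)·(1/7) + (6)·(3/7) + (-7)·(2/7) = 5/7.
b: (4)·(1/7) + (-1)·(1/7) + (8)·(3/7) + (2)·(2/7) = 31/7.
c: (-6)·(1/7) + (-8)·(1/7) + (1)·(3/7) + (5)·(2/7) = -1/7.
The best pure response is b with expected payoff 31/7.

31/7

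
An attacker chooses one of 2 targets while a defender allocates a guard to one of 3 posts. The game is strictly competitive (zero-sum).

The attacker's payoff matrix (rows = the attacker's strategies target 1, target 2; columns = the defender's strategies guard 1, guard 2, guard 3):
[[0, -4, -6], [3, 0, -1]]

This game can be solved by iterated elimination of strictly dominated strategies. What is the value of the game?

-1

Row target 1 is strictly dominated by row target 2 (3>0, 0>-4, -1>-6); eliminate target 1.
Column guard 2 is strictly dominated by guard 3 for the defender (-1<0); eliminate guard 2.
Column guard 1 is strictly dominated by guard 3 for the defender (-1<3); eliminate guard 1.
Only (target 2, guard 3) remains, with payoff -1.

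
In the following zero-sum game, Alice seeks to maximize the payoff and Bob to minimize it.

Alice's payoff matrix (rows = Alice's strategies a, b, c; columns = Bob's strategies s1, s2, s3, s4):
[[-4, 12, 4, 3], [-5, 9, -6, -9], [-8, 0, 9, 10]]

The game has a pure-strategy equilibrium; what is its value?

Row minima: -4, -9, -8 → Alice's maximin is -4.
Column maxima: -4, 12, 9, 10 → Bob's minimax is -4.
They coincide at (a, s1), so the value is -4.

-4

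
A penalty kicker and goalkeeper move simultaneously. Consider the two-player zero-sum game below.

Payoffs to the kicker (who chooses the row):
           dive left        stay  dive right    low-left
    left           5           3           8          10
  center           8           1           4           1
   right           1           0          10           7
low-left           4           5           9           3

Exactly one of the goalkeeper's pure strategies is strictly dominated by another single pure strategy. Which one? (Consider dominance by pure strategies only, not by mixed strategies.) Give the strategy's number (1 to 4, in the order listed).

3

The goalkeeper prefers columns that give the kicker less. Compare dive right with stay: 3 < 8, 1 < 4, 0 < 10, 5 < 9.
So stay strictly dominates dive right for the goalkeeper; dive right is strictly dominated.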